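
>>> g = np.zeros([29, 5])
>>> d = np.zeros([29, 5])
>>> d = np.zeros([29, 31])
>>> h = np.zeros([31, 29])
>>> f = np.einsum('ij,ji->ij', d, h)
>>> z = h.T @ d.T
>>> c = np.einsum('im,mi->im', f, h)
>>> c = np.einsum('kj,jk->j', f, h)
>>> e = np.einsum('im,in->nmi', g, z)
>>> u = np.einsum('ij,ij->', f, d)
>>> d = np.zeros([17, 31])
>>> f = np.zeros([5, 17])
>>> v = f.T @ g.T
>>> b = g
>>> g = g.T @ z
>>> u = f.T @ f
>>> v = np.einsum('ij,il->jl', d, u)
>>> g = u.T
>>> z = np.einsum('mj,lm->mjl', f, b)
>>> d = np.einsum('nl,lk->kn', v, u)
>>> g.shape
(17, 17)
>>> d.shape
(17, 31)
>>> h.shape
(31, 29)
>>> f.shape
(5, 17)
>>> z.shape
(5, 17, 29)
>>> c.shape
(31,)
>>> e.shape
(29, 5, 29)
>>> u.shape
(17, 17)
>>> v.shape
(31, 17)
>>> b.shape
(29, 5)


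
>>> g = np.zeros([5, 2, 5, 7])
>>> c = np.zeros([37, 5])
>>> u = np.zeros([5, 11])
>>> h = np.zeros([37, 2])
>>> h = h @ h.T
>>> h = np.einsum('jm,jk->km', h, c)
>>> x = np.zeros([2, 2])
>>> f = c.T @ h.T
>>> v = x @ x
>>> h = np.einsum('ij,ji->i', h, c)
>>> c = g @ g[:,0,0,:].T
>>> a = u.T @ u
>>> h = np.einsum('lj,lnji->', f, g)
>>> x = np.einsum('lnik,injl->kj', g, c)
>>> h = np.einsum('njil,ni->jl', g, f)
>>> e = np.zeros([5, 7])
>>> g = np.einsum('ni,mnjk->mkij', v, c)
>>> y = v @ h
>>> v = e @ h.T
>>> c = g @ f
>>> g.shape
(5, 5, 2, 5)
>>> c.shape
(5, 5, 2, 5)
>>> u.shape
(5, 11)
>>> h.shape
(2, 7)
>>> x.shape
(7, 5)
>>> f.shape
(5, 5)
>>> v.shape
(5, 2)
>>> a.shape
(11, 11)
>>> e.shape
(5, 7)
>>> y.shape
(2, 7)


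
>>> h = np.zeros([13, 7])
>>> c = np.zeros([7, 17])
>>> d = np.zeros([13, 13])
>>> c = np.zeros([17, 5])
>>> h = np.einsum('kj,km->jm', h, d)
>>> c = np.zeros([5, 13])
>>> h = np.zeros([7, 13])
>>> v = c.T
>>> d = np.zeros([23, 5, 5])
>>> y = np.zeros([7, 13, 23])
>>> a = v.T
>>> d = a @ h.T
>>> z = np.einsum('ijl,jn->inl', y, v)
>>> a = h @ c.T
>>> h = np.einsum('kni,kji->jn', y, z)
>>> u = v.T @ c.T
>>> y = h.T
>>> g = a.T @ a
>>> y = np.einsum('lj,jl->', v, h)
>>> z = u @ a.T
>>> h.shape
(5, 13)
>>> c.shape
(5, 13)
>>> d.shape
(5, 7)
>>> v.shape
(13, 5)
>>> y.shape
()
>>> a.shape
(7, 5)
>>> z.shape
(5, 7)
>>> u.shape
(5, 5)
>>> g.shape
(5, 5)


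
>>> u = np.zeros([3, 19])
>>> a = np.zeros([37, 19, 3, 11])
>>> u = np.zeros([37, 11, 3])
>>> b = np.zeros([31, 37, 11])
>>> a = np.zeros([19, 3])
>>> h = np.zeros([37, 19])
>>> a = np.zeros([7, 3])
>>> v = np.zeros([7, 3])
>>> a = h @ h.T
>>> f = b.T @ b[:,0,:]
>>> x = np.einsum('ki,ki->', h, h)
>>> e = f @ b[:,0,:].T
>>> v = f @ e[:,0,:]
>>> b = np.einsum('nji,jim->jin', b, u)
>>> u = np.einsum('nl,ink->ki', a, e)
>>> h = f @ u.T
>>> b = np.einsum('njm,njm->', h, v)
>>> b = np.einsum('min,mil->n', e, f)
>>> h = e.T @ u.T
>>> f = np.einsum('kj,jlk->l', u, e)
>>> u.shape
(31, 11)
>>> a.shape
(37, 37)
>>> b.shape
(31,)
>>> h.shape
(31, 37, 31)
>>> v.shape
(11, 37, 31)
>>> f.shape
(37,)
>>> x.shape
()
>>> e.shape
(11, 37, 31)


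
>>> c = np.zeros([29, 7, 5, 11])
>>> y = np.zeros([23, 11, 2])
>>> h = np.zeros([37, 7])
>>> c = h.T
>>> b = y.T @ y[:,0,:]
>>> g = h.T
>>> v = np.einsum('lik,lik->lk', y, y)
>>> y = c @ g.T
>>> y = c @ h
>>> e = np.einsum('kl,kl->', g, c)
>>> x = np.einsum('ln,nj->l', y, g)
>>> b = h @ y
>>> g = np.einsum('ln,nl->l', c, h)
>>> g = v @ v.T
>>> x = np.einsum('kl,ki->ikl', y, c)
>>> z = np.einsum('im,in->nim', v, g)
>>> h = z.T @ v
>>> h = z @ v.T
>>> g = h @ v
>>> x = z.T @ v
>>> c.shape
(7, 37)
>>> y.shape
(7, 7)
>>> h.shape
(23, 23, 23)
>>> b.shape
(37, 7)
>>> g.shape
(23, 23, 2)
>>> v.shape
(23, 2)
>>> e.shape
()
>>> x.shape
(2, 23, 2)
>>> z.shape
(23, 23, 2)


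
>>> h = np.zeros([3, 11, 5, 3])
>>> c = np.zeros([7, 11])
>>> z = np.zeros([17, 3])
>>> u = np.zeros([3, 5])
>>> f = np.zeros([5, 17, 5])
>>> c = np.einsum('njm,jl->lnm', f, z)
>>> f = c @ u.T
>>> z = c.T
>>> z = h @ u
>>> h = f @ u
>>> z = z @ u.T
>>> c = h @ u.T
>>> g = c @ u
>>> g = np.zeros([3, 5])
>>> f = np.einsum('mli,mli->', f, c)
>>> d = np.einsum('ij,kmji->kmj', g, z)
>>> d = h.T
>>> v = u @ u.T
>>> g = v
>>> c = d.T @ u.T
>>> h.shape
(3, 5, 5)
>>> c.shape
(3, 5, 3)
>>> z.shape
(3, 11, 5, 3)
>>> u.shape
(3, 5)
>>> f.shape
()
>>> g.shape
(3, 3)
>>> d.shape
(5, 5, 3)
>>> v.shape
(3, 3)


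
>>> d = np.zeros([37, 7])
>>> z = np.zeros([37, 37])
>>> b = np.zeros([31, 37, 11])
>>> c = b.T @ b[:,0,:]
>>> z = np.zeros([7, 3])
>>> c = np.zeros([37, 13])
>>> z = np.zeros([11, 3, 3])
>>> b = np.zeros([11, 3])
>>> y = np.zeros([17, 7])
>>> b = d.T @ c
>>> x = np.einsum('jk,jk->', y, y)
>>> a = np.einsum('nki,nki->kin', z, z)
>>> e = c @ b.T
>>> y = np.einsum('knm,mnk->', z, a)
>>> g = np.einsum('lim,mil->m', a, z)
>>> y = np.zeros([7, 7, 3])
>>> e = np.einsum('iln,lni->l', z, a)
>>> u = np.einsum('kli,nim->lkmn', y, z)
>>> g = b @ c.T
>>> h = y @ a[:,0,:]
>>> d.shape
(37, 7)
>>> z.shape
(11, 3, 3)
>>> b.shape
(7, 13)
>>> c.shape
(37, 13)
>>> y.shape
(7, 7, 3)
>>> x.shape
()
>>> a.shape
(3, 3, 11)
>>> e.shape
(3,)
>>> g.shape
(7, 37)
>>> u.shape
(7, 7, 3, 11)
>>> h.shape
(7, 7, 11)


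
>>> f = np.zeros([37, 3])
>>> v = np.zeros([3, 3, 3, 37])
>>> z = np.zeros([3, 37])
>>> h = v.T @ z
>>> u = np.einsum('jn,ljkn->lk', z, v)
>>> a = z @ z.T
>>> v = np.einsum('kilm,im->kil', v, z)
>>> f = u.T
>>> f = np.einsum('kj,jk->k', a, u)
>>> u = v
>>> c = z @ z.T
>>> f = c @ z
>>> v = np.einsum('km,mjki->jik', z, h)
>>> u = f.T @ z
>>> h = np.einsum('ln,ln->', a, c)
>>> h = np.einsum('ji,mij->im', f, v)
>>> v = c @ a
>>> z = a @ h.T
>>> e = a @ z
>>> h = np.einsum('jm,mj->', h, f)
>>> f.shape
(3, 37)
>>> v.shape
(3, 3)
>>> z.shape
(3, 37)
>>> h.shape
()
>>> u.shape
(37, 37)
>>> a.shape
(3, 3)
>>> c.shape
(3, 3)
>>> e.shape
(3, 37)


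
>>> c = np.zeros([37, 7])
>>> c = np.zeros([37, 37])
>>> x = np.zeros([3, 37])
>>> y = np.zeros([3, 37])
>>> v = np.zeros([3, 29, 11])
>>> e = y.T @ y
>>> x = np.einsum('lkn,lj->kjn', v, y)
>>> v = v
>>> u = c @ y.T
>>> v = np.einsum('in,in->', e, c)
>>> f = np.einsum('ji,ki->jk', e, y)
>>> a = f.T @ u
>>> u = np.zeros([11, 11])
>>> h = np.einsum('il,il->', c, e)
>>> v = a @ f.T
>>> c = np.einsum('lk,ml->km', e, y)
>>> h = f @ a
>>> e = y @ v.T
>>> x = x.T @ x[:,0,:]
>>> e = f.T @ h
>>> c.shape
(37, 3)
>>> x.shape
(11, 37, 11)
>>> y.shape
(3, 37)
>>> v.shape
(3, 37)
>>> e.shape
(3, 3)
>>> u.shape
(11, 11)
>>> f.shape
(37, 3)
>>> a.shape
(3, 3)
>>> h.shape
(37, 3)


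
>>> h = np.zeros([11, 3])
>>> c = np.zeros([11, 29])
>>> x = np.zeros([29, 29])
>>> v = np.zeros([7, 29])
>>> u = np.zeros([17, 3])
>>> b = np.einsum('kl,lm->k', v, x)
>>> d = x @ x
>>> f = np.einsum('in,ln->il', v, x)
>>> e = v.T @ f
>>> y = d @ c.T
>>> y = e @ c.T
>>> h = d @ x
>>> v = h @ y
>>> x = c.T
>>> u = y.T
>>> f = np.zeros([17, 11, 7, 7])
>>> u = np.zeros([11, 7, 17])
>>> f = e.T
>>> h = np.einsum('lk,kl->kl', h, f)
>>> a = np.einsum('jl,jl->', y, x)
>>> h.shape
(29, 29)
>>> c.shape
(11, 29)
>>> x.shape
(29, 11)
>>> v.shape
(29, 11)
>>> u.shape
(11, 7, 17)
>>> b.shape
(7,)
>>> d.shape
(29, 29)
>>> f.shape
(29, 29)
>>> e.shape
(29, 29)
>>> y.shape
(29, 11)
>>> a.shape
()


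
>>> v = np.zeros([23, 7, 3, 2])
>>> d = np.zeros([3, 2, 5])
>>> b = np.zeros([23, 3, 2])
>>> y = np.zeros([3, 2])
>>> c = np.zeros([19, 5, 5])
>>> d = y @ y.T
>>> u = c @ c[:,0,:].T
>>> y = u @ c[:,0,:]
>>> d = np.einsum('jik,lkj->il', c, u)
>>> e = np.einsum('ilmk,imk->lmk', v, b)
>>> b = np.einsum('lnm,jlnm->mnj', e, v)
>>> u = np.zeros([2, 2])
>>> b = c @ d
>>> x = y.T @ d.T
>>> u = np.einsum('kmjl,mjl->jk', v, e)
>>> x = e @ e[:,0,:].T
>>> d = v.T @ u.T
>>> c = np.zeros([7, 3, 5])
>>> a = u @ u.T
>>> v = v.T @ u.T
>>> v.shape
(2, 3, 7, 3)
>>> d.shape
(2, 3, 7, 3)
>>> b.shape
(19, 5, 19)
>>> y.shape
(19, 5, 5)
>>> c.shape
(7, 3, 5)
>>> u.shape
(3, 23)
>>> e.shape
(7, 3, 2)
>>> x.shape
(7, 3, 7)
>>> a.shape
(3, 3)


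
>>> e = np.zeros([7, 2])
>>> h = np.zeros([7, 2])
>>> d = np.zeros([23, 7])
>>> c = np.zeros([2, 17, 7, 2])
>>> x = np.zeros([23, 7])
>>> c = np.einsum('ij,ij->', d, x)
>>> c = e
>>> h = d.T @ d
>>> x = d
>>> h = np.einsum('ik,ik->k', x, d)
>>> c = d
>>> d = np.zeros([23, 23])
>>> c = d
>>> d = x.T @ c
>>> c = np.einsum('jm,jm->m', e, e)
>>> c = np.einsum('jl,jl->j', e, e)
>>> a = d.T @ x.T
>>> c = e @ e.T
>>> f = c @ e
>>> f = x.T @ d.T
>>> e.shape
(7, 2)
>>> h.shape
(7,)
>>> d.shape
(7, 23)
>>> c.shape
(7, 7)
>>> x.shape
(23, 7)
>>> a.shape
(23, 23)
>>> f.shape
(7, 7)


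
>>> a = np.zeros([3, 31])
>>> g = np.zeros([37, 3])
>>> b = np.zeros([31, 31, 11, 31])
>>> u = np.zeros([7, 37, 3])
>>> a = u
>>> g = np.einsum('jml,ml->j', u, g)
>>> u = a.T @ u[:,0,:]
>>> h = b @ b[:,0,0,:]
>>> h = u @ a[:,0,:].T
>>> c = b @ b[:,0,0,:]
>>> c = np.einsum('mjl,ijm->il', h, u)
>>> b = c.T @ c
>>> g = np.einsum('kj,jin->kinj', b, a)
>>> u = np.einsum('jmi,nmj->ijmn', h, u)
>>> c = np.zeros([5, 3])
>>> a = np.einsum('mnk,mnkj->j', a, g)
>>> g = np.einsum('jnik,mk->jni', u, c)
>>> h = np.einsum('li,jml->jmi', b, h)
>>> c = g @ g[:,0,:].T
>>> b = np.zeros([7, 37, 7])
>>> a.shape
(7,)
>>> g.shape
(7, 3, 37)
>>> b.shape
(7, 37, 7)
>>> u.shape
(7, 3, 37, 3)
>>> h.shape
(3, 37, 7)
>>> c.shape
(7, 3, 7)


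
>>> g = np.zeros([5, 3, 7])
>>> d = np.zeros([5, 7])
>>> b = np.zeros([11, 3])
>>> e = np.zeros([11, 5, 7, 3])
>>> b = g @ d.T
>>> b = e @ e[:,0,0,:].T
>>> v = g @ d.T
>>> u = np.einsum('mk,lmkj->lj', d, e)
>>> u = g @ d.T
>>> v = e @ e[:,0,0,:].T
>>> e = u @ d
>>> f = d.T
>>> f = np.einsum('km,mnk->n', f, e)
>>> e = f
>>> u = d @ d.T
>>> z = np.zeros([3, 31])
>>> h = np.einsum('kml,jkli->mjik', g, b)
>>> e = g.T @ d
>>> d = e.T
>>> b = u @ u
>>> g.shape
(5, 3, 7)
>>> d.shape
(7, 3, 7)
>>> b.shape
(5, 5)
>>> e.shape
(7, 3, 7)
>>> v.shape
(11, 5, 7, 11)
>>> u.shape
(5, 5)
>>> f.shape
(3,)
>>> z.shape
(3, 31)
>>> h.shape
(3, 11, 11, 5)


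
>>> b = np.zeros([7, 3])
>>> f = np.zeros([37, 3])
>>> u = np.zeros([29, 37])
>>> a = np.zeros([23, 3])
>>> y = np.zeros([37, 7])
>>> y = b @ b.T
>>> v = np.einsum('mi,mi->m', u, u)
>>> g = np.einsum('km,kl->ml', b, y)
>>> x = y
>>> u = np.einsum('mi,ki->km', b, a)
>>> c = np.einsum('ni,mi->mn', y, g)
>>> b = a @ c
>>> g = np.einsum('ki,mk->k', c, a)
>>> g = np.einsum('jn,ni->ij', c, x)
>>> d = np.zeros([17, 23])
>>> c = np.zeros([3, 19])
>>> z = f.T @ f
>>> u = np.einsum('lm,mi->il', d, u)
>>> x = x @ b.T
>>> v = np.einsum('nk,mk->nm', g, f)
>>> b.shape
(23, 7)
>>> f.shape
(37, 3)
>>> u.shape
(7, 17)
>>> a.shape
(23, 3)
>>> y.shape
(7, 7)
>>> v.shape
(7, 37)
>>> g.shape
(7, 3)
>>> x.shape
(7, 23)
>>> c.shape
(3, 19)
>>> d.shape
(17, 23)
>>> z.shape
(3, 3)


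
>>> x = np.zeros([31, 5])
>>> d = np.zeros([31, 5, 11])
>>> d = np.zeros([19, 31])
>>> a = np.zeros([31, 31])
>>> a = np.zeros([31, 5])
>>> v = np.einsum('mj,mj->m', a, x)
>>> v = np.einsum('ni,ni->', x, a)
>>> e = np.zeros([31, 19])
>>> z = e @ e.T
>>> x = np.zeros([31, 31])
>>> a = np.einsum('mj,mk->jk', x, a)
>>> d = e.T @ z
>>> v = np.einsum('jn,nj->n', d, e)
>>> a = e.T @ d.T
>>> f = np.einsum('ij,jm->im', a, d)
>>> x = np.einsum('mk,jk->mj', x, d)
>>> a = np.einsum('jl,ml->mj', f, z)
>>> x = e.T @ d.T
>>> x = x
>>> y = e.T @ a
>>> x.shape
(19, 19)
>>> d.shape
(19, 31)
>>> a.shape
(31, 19)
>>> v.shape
(31,)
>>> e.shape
(31, 19)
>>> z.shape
(31, 31)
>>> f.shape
(19, 31)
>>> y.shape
(19, 19)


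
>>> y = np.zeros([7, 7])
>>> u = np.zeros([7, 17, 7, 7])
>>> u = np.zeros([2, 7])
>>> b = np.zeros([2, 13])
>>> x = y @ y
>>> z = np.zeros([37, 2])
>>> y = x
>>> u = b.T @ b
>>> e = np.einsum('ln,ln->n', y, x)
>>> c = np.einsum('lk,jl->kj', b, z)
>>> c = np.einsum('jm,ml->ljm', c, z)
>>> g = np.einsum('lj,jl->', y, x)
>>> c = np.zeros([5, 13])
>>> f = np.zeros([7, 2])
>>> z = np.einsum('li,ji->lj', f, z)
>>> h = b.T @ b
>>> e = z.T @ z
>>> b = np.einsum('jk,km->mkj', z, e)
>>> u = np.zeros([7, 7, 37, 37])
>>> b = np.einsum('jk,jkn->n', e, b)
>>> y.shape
(7, 7)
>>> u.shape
(7, 7, 37, 37)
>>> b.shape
(7,)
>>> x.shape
(7, 7)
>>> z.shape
(7, 37)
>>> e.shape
(37, 37)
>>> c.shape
(5, 13)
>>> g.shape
()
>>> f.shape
(7, 2)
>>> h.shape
(13, 13)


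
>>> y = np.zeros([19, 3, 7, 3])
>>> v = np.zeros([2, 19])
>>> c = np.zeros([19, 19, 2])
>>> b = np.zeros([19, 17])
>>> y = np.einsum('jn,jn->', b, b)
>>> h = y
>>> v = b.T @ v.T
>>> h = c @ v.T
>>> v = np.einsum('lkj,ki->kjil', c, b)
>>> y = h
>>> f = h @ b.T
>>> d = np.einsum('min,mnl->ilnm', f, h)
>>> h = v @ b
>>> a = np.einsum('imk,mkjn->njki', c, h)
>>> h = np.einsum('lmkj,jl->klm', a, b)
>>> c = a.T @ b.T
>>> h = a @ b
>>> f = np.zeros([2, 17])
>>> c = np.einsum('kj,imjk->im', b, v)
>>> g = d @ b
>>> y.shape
(19, 19, 17)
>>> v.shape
(19, 2, 17, 19)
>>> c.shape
(19, 2)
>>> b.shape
(19, 17)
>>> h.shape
(17, 17, 2, 17)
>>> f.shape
(2, 17)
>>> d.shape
(19, 17, 19, 19)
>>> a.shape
(17, 17, 2, 19)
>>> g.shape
(19, 17, 19, 17)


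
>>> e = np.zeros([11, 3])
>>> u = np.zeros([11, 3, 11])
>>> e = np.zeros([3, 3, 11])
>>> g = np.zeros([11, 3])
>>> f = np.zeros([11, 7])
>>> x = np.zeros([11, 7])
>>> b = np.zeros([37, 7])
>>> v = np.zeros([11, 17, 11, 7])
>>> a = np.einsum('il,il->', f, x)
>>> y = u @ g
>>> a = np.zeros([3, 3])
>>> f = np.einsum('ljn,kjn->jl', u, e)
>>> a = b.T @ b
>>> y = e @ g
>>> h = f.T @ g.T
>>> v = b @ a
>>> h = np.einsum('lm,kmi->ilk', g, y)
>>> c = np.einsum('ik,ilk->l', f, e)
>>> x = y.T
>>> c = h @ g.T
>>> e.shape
(3, 3, 11)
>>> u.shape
(11, 3, 11)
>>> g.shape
(11, 3)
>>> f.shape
(3, 11)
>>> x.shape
(3, 3, 3)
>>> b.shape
(37, 7)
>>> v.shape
(37, 7)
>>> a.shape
(7, 7)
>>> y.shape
(3, 3, 3)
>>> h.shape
(3, 11, 3)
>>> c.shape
(3, 11, 11)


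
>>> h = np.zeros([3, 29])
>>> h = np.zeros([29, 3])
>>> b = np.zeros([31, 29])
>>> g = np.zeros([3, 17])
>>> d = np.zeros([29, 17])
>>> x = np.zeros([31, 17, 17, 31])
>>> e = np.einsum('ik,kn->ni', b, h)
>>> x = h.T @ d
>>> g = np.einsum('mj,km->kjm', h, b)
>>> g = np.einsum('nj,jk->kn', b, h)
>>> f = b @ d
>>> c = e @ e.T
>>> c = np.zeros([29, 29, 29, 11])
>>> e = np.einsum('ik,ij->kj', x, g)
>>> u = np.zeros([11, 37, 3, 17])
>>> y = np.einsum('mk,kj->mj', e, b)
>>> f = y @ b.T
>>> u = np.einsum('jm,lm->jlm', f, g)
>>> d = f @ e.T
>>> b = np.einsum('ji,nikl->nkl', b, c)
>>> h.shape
(29, 3)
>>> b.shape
(29, 29, 11)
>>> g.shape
(3, 31)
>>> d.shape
(17, 17)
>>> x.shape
(3, 17)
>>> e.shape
(17, 31)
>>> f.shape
(17, 31)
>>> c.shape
(29, 29, 29, 11)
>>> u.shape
(17, 3, 31)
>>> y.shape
(17, 29)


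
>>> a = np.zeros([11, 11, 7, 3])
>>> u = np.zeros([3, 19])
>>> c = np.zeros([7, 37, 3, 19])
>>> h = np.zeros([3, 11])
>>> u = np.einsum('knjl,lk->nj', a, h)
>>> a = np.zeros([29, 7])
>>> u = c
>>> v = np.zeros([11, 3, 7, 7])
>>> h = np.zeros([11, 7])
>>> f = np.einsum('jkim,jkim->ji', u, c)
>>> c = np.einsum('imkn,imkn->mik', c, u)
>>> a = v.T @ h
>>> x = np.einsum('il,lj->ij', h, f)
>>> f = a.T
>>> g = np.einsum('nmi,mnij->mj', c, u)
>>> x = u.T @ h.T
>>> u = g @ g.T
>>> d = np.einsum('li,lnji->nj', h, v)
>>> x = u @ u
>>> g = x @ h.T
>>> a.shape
(7, 7, 3, 7)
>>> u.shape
(7, 7)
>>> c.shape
(37, 7, 3)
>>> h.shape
(11, 7)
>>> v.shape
(11, 3, 7, 7)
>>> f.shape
(7, 3, 7, 7)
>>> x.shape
(7, 7)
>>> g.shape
(7, 11)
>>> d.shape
(3, 7)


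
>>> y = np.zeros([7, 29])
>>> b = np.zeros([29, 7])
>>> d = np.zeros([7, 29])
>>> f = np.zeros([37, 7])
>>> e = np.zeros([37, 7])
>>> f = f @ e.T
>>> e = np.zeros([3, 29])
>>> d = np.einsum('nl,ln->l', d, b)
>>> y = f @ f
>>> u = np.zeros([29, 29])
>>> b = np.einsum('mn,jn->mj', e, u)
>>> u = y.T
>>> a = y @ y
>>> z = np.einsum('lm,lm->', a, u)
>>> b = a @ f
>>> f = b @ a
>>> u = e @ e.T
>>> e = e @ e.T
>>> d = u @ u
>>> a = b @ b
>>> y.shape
(37, 37)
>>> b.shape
(37, 37)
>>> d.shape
(3, 3)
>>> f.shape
(37, 37)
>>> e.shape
(3, 3)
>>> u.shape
(3, 3)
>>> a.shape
(37, 37)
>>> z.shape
()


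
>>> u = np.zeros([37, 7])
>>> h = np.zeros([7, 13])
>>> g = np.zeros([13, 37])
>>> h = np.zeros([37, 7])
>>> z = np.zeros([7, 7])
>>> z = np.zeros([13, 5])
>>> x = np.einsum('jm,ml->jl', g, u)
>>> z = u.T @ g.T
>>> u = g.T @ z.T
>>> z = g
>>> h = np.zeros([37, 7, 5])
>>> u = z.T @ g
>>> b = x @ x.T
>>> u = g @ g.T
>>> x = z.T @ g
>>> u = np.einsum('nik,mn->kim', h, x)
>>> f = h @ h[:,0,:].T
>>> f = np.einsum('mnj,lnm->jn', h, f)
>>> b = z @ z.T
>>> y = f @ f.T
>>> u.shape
(5, 7, 37)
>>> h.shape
(37, 7, 5)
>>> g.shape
(13, 37)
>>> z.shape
(13, 37)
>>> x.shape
(37, 37)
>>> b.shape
(13, 13)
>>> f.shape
(5, 7)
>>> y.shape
(5, 5)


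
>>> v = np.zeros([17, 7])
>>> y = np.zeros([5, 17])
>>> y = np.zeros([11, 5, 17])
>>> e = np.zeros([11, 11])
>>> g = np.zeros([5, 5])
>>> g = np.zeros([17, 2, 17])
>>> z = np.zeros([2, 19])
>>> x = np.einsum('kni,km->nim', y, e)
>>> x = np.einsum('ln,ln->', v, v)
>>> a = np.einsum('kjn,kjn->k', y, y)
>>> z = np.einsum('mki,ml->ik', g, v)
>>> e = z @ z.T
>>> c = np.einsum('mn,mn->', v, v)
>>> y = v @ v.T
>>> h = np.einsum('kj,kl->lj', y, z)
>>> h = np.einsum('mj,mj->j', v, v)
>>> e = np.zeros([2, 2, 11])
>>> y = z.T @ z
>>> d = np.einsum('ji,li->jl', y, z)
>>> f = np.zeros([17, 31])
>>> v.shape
(17, 7)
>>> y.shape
(2, 2)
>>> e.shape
(2, 2, 11)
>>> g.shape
(17, 2, 17)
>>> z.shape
(17, 2)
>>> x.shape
()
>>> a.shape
(11,)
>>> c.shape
()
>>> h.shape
(7,)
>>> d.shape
(2, 17)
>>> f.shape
(17, 31)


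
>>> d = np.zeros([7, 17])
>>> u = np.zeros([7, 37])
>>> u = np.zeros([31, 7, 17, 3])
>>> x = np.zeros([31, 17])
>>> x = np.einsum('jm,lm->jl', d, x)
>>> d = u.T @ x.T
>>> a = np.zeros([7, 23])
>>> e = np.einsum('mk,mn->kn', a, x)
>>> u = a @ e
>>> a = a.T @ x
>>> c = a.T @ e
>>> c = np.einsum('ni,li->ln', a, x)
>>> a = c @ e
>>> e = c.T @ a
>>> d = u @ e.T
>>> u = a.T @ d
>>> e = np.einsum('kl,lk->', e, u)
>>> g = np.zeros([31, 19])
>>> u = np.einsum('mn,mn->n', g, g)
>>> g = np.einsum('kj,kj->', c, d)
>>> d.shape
(7, 23)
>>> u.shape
(19,)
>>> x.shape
(7, 31)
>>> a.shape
(7, 31)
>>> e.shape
()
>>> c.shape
(7, 23)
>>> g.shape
()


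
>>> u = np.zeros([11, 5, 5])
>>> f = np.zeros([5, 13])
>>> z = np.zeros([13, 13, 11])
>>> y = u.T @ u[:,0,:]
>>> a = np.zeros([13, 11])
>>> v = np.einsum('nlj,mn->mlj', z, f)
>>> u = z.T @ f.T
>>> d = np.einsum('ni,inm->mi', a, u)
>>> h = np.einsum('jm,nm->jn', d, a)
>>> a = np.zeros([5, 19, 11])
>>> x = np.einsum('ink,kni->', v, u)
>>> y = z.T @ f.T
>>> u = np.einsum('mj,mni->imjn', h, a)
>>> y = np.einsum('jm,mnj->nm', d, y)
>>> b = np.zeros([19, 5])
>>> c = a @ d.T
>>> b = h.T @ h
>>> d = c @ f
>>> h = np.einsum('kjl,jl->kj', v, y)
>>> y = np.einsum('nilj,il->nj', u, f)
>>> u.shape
(11, 5, 13, 19)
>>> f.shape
(5, 13)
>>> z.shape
(13, 13, 11)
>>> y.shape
(11, 19)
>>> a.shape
(5, 19, 11)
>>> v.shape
(5, 13, 11)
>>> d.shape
(5, 19, 13)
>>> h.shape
(5, 13)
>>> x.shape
()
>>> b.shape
(13, 13)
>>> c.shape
(5, 19, 5)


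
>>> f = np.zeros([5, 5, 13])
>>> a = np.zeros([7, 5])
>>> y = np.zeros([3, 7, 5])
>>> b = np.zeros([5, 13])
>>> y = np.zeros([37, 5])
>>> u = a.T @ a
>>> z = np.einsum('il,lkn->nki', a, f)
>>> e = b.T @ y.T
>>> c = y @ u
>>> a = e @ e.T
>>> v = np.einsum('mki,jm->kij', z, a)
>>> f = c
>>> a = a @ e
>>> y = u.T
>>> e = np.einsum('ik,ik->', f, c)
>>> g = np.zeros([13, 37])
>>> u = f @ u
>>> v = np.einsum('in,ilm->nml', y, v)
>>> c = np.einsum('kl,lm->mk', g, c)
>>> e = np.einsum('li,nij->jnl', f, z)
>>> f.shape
(37, 5)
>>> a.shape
(13, 37)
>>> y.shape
(5, 5)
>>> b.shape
(5, 13)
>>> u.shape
(37, 5)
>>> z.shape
(13, 5, 7)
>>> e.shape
(7, 13, 37)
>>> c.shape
(5, 13)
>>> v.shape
(5, 13, 7)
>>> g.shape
(13, 37)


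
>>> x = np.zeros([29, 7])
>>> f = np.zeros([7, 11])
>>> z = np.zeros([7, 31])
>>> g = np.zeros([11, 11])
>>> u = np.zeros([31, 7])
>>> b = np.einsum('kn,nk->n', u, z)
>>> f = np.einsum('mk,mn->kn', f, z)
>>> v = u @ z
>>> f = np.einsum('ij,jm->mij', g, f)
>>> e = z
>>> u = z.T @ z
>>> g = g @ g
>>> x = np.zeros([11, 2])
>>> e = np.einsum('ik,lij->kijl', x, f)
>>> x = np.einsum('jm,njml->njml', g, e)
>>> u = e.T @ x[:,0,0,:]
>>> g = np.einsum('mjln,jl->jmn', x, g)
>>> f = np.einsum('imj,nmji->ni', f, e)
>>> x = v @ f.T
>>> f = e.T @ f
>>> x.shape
(31, 2)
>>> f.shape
(31, 11, 11, 31)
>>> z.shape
(7, 31)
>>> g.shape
(11, 2, 31)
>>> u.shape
(31, 11, 11, 31)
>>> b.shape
(7,)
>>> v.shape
(31, 31)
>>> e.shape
(2, 11, 11, 31)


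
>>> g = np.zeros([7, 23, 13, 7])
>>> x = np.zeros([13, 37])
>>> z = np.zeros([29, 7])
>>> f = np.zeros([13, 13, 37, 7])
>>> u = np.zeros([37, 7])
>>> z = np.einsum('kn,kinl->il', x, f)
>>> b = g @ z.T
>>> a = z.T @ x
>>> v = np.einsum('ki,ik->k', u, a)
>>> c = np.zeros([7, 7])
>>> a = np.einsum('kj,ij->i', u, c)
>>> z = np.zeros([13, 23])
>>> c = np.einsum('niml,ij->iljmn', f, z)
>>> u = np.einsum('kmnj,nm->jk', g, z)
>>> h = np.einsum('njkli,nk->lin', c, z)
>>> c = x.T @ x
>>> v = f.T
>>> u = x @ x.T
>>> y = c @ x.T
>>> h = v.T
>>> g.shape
(7, 23, 13, 7)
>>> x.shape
(13, 37)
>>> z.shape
(13, 23)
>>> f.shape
(13, 13, 37, 7)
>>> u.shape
(13, 13)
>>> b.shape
(7, 23, 13, 13)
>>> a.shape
(7,)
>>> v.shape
(7, 37, 13, 13)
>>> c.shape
(37, 37)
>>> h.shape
(13, 13, 37, 7)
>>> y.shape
(37, 13)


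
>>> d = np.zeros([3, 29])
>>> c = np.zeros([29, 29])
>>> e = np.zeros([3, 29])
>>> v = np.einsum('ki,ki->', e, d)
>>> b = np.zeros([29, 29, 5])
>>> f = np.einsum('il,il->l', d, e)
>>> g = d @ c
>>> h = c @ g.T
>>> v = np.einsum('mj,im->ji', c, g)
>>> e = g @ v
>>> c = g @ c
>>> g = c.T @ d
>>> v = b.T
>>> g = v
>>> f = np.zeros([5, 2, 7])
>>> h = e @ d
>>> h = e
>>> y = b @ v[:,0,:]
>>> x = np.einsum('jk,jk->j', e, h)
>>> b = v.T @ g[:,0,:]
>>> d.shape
(3, 29)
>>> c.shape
(3, 29)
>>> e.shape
(3, 3)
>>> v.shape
(5, 29, 29)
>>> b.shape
(29, 29, 29)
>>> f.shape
(5, 2, 7)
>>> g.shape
(5, 29, 29)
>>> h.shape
(3, 3)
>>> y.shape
(29, 29, 29)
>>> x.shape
(3,)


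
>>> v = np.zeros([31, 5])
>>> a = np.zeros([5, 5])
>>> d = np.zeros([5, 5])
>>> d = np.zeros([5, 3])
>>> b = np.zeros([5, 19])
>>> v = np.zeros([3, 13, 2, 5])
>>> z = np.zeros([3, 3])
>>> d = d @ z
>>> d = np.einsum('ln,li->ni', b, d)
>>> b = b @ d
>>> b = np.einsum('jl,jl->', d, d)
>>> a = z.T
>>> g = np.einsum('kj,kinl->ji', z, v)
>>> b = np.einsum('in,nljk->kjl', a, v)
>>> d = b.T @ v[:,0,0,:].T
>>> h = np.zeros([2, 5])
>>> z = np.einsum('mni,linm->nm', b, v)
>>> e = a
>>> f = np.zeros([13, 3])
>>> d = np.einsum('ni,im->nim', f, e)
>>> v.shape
(3, 13, 2, 5)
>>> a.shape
(3, 3)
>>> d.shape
(13, 3, 3)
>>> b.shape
(5, 2, 13)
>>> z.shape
(2, 5)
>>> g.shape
(3, 13)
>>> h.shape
(2, 5)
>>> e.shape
(3, 3)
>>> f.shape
(13, 3)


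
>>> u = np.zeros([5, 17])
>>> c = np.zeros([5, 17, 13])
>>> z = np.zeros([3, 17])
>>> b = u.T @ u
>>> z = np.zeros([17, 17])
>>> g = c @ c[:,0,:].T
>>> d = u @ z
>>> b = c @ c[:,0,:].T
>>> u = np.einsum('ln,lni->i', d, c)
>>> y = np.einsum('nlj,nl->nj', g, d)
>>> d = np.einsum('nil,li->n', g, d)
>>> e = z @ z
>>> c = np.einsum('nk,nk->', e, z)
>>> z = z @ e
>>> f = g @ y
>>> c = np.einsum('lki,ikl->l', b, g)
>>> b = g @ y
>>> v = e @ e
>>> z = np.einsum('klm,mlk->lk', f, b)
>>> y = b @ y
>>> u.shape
(13,)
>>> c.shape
(5,)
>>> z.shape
(17, 5)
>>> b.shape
(5, 17, 5)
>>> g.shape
(5, 17, 5)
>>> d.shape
(5,)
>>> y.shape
(5, 17, 5)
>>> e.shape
(17, 17)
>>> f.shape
(5, 17, 5)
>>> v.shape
(17, 17)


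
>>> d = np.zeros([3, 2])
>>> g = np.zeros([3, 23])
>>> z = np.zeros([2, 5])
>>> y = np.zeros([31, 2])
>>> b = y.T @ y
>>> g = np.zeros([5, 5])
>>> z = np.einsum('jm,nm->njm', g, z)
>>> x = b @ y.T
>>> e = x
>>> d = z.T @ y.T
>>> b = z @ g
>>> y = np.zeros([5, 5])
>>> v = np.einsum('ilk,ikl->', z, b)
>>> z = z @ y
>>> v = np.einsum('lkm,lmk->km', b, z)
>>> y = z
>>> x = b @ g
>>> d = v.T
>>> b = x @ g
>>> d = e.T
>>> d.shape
(31, 2)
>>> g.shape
(5, 5)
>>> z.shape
(2, 5, 5)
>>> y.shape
(2, 5, 5)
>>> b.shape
(2, 5, 5)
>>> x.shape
(2, 5, 5)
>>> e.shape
(2, 31)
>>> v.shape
(5, 5)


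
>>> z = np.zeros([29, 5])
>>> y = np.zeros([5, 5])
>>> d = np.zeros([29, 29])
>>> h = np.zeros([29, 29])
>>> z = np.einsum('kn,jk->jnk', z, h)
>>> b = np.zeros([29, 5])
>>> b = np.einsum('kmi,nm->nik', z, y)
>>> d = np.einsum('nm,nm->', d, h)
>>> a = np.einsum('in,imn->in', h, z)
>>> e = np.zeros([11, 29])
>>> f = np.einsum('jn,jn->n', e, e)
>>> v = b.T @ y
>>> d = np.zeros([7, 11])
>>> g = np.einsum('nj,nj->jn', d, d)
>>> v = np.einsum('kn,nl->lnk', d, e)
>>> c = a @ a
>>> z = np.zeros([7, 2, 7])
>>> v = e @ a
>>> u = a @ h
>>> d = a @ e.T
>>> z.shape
(7, 2, 7)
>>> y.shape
(5, 5)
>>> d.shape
(29, 11)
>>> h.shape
(29, 29)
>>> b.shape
(5, 29, 29)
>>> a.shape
(29, 29)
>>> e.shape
(11, 29)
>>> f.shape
(29,)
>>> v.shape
(11, 29)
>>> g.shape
(11, 7)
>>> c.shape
(29, 29)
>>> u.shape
(29, 29)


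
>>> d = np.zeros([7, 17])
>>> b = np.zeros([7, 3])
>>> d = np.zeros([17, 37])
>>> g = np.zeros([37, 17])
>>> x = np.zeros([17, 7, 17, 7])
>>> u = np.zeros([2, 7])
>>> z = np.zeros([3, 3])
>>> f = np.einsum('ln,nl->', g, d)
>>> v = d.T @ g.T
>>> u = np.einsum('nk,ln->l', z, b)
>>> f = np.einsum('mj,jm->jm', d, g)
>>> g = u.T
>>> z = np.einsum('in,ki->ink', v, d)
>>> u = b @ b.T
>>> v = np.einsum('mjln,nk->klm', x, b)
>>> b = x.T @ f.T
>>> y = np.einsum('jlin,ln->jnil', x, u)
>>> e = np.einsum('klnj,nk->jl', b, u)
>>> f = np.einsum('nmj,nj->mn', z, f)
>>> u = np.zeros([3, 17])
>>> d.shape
(17, 37)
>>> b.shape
(7, 17, 7, 37)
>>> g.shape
(7,)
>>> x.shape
(17, 7, 17, 7)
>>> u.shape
(3, 17)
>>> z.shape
(37, 37, 17)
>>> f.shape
(37, 37)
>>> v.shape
(3, 17, 17)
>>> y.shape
(17, 7, 17, 7)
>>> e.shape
(37, 17)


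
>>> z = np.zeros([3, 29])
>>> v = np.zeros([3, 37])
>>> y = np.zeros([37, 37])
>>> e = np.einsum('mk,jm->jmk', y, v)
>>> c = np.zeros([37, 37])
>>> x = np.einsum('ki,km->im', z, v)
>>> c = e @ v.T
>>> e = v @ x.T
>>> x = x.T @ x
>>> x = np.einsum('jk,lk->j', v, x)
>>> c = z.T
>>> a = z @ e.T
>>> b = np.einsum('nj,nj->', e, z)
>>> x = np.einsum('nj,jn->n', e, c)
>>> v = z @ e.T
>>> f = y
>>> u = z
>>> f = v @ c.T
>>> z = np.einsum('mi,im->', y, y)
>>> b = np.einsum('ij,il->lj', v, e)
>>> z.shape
()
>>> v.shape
(3, 3)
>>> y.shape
(37, 37)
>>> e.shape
(3, 29)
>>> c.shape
(29, 3)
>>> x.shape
(3,)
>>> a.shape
(3, 3)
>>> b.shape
(29, 3)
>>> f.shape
(3, 29)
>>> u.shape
(3, 29)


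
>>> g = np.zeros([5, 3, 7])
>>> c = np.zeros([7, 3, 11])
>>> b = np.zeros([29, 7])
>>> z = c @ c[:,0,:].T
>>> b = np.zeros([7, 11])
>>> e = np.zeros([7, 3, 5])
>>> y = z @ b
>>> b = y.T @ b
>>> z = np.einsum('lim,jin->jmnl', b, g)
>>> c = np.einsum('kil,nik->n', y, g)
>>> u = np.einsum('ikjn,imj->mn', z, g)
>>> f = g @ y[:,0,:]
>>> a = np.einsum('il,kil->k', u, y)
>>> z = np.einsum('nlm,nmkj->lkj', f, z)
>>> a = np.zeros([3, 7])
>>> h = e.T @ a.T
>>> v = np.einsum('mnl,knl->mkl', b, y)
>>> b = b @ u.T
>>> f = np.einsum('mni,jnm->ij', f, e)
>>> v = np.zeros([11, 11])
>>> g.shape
(5, 3, 7)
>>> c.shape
(5,)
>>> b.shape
(11, 3, 3)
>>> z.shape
(3, 7, 11)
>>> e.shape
(7, 3, 5)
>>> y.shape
(7, 3, 11)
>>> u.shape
(3, 11)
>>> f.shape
(11, 7)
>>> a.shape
(3, 7)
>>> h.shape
(5, 3, 3)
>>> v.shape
(11, 11)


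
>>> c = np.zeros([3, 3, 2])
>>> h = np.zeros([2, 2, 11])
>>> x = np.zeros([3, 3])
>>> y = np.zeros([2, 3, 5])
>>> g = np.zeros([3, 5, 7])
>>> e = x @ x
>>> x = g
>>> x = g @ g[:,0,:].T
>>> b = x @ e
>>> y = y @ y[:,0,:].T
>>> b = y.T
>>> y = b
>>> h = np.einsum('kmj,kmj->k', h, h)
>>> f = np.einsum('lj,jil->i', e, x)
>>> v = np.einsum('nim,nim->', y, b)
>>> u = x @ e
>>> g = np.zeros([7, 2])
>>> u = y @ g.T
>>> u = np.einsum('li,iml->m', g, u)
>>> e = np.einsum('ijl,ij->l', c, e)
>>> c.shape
(3, 3, 2)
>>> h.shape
(2,)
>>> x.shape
(3, 5, 3)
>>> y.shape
(2, 3, 2)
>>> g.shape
(7, 2)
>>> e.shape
(2,)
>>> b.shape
(2, 3, 2)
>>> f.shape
(5,)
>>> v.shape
()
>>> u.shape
(3,)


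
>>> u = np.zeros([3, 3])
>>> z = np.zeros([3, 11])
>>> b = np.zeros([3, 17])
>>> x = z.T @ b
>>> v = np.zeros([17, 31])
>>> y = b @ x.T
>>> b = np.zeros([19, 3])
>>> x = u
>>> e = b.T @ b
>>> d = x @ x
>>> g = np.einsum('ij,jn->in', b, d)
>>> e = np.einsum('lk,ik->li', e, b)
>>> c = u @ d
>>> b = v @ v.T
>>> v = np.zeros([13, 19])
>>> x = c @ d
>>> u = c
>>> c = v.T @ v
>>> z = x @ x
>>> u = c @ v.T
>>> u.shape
(19, 13)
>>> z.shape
(3, 3)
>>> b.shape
(17, 17)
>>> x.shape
(3, 3)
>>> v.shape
(13, 19)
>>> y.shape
(3, 11)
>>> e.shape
(3, 19)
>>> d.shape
(3, 3)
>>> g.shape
(19, 3)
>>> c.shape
(19, 19)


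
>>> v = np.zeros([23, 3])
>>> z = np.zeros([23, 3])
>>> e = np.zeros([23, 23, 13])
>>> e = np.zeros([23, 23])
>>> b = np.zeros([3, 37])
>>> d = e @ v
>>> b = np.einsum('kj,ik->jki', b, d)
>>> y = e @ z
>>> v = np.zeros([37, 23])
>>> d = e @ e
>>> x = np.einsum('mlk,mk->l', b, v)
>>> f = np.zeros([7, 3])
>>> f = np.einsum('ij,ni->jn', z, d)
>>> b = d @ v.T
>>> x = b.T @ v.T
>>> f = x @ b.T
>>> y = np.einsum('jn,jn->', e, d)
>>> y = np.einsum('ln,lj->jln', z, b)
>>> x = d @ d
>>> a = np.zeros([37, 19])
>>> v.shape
(37, 23)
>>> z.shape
(23, 3)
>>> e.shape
(23, 23)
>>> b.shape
(23, 37)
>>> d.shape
(23, 23)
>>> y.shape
(37, 23, 3)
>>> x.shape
(23, 23)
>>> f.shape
(37, 23)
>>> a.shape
(37, 19)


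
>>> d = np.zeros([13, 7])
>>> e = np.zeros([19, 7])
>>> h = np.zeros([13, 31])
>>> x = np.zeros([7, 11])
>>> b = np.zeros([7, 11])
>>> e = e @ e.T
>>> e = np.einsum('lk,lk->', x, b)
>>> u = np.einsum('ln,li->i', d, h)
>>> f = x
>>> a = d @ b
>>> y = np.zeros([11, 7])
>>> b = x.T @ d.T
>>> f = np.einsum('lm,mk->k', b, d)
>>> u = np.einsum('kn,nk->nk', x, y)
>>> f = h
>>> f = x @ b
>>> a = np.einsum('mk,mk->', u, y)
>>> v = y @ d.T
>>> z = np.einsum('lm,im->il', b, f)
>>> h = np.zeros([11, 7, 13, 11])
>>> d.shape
(13, 7)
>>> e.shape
()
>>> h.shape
(11, 7, 13, 11)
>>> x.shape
(7, 11)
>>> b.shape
(11, 13)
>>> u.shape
(11, 7)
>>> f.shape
(7, 13)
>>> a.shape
()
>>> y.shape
(11, 7)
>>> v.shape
(11, 13)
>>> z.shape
(7, 11)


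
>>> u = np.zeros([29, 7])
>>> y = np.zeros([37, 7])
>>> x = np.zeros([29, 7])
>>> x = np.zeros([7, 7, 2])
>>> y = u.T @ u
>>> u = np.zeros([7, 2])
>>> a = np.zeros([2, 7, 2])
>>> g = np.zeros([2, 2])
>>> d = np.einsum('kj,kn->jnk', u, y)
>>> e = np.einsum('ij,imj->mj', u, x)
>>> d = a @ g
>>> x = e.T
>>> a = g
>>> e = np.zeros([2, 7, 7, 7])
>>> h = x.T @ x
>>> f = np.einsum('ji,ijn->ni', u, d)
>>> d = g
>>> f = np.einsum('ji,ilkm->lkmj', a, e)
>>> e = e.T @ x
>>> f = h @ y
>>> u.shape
(7, 2)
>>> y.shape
(7, 7)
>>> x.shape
(2, 7)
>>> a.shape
(2, 2)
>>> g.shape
(2, 2)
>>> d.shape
(2, 2)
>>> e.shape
(7, 7, 7, 7)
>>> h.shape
(7, 7)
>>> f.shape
(7, 7)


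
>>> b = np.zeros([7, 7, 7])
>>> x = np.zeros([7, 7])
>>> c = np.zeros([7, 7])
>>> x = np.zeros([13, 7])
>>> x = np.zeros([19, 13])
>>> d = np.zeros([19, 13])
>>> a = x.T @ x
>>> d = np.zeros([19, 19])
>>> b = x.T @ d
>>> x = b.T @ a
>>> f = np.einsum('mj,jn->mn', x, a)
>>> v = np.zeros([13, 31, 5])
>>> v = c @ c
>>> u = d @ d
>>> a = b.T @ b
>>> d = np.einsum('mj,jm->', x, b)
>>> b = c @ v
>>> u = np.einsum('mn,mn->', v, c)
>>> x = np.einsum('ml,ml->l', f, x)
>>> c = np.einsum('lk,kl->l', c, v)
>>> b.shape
(7, 7)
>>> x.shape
(13,)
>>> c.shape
(7,)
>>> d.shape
()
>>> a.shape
(19, 19)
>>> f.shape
(19, 13)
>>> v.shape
(7, 7)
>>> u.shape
()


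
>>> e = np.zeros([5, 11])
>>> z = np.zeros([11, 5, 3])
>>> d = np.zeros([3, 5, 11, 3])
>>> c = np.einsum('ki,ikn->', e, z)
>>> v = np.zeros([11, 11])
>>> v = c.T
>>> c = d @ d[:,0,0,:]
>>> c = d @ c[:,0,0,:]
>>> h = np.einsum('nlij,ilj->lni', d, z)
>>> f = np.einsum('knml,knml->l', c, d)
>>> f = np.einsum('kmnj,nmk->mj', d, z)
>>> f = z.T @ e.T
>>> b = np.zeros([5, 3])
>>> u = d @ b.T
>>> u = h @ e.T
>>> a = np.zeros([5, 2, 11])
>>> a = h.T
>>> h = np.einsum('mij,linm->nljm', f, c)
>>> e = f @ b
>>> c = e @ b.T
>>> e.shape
(3, 5, 3)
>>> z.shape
(11, 5, 3)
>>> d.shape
(3, 5, 11, 3)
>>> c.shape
(3, 5, 5)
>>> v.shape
()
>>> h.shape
(11, 3, 5, 3)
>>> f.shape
(3, 5, 5)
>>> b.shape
(5, 3)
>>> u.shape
(5, 3, 5)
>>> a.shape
(11, 3, 5)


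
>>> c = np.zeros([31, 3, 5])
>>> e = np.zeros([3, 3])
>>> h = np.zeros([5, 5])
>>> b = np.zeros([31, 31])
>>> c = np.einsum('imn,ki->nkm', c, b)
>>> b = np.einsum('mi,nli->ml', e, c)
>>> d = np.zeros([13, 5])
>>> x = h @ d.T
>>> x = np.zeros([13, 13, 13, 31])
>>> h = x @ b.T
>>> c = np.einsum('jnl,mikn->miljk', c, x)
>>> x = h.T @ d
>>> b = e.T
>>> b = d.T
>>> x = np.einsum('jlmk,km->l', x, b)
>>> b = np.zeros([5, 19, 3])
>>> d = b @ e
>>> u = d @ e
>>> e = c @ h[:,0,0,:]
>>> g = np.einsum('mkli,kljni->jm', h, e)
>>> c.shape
(13, 13, 3, 5, 13)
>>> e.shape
(13, 13, 3, 5, 3)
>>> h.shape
(13, 13, 13, 3)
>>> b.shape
(5, 19, 3)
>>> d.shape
(5, 19, 3)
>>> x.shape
(13,)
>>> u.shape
(5, 19, 3)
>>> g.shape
(3, 13)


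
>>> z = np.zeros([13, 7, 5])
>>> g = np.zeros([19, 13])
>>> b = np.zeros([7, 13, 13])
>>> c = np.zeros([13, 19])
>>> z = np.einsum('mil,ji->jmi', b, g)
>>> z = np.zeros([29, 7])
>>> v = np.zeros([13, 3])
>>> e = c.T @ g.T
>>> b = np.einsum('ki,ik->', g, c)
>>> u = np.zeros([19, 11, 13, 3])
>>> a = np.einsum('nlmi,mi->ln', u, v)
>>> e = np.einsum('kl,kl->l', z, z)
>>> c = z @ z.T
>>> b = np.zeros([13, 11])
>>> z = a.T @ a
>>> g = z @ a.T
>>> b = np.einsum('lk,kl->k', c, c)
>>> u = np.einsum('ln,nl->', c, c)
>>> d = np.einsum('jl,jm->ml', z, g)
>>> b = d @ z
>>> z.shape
(19, 19)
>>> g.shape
(19, 11)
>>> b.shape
(11, 19)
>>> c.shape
(29, 29)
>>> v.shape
(13, 3)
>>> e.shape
(7,)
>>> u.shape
()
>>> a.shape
(11, 19)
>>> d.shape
(11, 19)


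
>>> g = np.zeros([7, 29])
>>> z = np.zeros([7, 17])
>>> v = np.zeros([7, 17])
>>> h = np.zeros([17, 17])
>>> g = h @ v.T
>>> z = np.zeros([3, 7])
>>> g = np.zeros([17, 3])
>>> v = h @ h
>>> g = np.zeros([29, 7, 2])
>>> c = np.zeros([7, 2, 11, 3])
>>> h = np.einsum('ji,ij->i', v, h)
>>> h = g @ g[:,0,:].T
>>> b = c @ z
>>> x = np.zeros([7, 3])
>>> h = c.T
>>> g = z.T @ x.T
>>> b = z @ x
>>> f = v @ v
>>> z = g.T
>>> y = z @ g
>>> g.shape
(7, 7)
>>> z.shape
(7, 7)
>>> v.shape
(17, 17)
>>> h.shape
(3, 11, 2, 7)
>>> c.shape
(7, 2, 11, 3)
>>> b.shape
(3, 3)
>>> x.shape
(7, 3)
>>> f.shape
(17, 17)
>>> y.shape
(7, 7)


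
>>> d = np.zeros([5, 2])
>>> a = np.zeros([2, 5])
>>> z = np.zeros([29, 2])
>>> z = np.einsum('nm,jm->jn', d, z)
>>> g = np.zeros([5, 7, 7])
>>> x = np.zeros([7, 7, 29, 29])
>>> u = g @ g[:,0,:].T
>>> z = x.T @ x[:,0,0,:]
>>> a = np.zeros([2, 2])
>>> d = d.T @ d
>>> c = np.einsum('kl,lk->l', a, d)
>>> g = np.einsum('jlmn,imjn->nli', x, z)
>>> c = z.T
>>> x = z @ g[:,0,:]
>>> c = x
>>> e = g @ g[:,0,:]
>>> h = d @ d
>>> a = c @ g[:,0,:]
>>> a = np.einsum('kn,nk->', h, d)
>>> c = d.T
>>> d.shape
(2, 2)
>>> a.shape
()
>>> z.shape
(29, 29, 7, 29)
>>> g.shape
(29, 7, 29)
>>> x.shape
(29, 29, 7, 29)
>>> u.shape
(5, 7, 5)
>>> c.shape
(2, 2)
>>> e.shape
(29, 7, 29)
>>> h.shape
(2, 2)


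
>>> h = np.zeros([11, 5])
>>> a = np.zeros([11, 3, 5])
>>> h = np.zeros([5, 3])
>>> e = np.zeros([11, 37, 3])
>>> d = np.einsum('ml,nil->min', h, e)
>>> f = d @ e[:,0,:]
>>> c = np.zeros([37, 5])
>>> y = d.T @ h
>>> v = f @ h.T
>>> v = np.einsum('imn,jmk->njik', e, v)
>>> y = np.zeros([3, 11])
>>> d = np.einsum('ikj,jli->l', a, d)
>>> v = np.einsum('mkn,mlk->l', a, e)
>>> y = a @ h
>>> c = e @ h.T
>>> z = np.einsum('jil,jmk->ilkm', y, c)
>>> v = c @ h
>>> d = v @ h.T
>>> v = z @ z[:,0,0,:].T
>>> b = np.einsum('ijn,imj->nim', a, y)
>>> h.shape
(5, 3)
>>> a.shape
(11, 3, 5)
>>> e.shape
(11, 37, 3)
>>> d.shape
(11, 37, 5)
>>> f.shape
(5, 37, 3)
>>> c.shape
(11, 37, 5)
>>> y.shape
(11, 3, 3)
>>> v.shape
(3, 3, 5, 3)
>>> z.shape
(3, 3, 5, 37)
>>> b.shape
(5, 11, 3)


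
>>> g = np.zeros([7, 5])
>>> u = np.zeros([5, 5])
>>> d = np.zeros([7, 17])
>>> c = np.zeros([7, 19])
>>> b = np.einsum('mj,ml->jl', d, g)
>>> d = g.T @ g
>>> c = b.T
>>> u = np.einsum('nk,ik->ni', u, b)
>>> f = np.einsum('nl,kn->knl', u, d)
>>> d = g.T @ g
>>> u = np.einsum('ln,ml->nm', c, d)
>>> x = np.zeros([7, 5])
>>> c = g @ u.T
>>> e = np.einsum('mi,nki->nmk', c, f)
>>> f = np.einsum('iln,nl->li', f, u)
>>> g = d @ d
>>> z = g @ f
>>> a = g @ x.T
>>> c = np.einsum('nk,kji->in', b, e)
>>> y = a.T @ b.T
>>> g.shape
(5, 5)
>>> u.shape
(17, 5)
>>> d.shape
(5, 5)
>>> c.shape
(5, 17)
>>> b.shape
(17, 5)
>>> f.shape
(5, 5)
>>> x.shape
(7, 5)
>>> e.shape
(5, 7, 5)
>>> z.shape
(5, 5)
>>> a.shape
(5, 7)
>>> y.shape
(7, 17)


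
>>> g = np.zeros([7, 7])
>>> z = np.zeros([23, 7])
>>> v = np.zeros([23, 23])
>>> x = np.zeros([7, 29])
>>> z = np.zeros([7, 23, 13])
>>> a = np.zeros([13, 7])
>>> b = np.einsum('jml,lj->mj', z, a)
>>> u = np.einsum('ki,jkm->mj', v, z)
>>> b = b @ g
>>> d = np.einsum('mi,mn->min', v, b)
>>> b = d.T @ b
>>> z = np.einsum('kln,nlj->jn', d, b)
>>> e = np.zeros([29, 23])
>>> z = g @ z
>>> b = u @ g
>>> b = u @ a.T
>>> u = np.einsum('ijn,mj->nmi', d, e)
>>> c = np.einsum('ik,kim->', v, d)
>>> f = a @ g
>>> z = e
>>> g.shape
(7, 7)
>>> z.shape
(29, 23)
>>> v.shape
(23, 23)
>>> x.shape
(7, 29)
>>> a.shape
(13, 7)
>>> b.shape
(13, 13)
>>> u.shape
(7, 29, 23)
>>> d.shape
(23, 23, 7)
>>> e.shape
(29, 23)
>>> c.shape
()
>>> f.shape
(13, 7)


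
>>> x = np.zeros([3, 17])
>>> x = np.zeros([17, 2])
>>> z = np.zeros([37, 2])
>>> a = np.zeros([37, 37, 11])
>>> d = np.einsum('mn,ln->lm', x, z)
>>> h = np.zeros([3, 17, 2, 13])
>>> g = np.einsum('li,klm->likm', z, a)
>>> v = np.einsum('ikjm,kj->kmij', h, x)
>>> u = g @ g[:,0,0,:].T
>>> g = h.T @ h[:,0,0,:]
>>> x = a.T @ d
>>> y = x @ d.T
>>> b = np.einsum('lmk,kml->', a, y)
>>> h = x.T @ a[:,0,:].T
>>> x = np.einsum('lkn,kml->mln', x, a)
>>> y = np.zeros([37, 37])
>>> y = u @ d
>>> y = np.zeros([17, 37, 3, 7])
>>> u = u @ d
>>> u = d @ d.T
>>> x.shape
(37, 11, 17)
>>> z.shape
(37, 2)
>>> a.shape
(37, 37, 11)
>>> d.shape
(37, 17)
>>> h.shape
(17, 37, 37)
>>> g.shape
(13, 2, 17, 13)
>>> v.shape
(17, 13, 3, 2)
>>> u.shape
(37, 37)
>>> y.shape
(17, 37, 3, 7)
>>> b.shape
()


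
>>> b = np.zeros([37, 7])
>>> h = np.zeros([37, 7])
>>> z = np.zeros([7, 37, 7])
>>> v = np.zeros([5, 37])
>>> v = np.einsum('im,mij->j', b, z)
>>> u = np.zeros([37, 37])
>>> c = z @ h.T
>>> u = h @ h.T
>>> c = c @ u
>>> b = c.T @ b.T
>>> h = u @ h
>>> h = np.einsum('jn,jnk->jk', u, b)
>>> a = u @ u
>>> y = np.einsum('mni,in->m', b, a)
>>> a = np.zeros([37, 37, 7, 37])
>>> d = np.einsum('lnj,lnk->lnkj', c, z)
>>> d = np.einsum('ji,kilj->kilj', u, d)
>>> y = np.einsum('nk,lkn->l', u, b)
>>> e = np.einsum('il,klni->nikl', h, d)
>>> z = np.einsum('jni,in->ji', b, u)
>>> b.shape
(37, 37, 37)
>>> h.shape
(37, 37)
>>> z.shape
(37, 37)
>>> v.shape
(7,)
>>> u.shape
(37, 37)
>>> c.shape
(7, 37, 37)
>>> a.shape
(37, 37, 7, 37)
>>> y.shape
(37,)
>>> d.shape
(7, 37, 7, 37)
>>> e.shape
(7, 37, 7, 37)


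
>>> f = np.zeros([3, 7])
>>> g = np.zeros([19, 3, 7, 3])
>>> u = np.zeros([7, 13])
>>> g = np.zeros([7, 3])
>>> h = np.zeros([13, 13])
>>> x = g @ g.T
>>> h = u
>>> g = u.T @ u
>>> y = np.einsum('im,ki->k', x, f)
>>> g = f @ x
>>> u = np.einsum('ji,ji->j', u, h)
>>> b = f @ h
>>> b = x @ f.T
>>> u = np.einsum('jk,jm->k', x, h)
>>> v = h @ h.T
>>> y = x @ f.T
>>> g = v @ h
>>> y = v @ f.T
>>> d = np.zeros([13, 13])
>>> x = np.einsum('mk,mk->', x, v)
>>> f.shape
(3, 7)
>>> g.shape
(7, 13)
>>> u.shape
(7,)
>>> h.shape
(7, 13)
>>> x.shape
()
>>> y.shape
(7, 3)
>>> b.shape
(7, 3)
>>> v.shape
(7, 7)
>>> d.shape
(13, 13)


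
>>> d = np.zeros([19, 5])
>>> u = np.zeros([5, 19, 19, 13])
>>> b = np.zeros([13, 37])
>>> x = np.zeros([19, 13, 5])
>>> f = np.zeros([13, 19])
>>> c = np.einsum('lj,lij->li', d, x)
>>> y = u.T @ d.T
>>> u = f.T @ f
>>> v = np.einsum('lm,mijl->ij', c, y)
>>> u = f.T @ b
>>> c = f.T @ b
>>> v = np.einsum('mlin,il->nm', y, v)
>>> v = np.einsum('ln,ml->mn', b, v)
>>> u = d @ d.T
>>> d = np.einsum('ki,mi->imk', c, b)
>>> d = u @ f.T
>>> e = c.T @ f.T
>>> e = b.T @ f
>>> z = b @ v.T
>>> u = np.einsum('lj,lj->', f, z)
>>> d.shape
(19, 13)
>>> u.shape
()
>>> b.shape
(13, 37)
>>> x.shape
(19, 13, 5)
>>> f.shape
(13, 19)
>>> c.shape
(19, 37)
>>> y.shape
(13, 19, 19, 19)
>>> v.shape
(19, 37)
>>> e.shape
(37, 19)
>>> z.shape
(13, 19)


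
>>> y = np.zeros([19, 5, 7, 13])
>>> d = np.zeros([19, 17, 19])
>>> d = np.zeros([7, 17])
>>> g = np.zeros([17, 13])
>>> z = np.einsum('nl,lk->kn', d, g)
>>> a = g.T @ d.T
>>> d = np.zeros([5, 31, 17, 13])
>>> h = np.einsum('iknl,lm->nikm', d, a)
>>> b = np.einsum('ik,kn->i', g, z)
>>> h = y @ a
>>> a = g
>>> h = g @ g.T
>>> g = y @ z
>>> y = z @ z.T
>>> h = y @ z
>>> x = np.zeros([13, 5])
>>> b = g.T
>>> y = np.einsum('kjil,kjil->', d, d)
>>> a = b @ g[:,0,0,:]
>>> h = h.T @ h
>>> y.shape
()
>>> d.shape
(5, 31, 17, 13)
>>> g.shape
(19, 5, 7, 7)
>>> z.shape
(13, 7)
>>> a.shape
(7, 7, 5, 7)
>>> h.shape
(7, 7)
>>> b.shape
(7, 7, 5, 19)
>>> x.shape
(13, 5)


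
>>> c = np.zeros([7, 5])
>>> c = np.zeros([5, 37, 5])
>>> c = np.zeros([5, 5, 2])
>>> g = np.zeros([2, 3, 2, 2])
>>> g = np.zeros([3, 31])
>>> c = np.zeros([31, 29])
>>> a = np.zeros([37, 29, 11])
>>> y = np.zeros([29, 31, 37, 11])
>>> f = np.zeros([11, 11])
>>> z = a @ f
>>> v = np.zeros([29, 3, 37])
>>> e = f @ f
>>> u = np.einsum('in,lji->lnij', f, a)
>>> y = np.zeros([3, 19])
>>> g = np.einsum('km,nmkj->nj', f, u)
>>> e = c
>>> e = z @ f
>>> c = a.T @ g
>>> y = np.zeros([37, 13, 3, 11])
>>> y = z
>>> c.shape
(11, 29, 29)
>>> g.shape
(37, 29)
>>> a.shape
(37, 29, 11)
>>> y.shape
(37, 29, 11)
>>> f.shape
(11, 11)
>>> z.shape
(37, 29, 11)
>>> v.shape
(29, 3, 37)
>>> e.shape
(37, 29, 11)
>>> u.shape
(37, 11, 11, 29)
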